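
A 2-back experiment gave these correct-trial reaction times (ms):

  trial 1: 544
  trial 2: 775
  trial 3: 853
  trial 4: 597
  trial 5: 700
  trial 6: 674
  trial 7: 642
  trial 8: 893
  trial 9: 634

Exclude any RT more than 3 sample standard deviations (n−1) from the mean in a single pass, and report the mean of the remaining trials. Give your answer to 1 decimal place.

701.3 ms

n = 9, ΣRT = 6312, M = 701.333
Σ(x−M)² = 109608.00; s = √(109608.00/8) = 117.051
Cutoffs: 701.333 ± 3·117.051 → [350.2, 1052.5]
No RTs fall outside the cutoffs; all 9 retained. Mean = 6312/9 = 701.333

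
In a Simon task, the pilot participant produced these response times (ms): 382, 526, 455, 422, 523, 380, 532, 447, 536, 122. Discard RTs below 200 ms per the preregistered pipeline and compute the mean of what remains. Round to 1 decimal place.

Excluded: 122
Retained (n=9): Σ = 4203
Mean = 4203/9 = 467.0000

467.0 ms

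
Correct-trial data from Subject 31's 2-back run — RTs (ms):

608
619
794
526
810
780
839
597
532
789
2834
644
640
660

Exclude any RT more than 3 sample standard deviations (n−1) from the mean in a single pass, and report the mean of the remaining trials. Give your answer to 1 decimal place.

n = 14, ΣRT = 11672, M = 833.714
Σ(x−M)² = 4450690.86; s = √(4450690.86/13) = 585.116
Cutoffs: 833.714 ± 3·585.116 → [-921.6, 2589.1]
Outside: 2834 → excluded.
Retained (n=13): Σ = 8838, mean = 8838/13 = 679.846

679.8 ms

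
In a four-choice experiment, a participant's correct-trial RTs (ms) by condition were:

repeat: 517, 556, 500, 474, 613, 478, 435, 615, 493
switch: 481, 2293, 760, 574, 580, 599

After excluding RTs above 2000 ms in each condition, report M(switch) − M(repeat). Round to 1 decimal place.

switch: exclude 2293
M(repeat) = 4681/9 = 520.111
M(switch) = 2994/5 = 598.800
Difference = 598.800 − 520.111 = 78.689 ms

78.7 ms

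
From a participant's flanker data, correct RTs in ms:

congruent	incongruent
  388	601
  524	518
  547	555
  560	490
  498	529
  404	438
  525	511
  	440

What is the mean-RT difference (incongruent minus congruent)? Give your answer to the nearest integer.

18 ms

M(congruent) = 3446/7 = 492.286
M(incongruent) = 4082/8 = 510.250
Difference = 510.250 − 492.286 = 17.964 ms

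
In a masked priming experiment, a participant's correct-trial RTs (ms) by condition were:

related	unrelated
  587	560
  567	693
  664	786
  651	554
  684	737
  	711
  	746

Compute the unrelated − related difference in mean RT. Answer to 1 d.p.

53.3 ms

M(related) = 3153/5 = 630.600
M(unrelated) = 4787/7 = 683.857
Difference = 683.857 − 630.600 = 53.257 ms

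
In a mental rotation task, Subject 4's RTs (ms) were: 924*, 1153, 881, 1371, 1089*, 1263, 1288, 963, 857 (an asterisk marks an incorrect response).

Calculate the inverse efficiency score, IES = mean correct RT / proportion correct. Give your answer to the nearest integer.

1428 ms

Correct trials (n=7): 1153, 881, 1371, 1263, 1288, 963, 857
Mean correct RT = 7776/7 = 1110.8571 ms
Proportion correct = 7/9
IES = 1110.8571 / (7/9) = 1428.245 ms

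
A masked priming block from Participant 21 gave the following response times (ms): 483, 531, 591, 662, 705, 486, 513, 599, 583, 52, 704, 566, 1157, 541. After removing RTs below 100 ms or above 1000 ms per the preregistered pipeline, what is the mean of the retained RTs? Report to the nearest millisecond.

Excluded: 52, 1157
Retained (n=12): Σ = 6964
Mean = 6964/12 = 580.3333

580 ms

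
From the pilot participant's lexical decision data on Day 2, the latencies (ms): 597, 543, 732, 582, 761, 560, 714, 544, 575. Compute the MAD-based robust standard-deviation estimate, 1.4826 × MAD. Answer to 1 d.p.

Sorted: 543, 544, 560, 575, 582, 597, 714, 732, 761 → median = 582
|x − 582| sorted: 0, 7, 15, 22, 38, 39, 132, 150, 179 → MAD = 38
Robust SD ≈ 1.4826 × 38 = 56.339

56.3 ms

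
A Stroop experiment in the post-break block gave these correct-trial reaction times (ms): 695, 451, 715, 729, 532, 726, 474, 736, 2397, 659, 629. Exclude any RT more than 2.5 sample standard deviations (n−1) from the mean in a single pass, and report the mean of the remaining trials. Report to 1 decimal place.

n = 11, ΣRT = 8743, M = 794.818
Σ(x−M)² = 2931999.64; s = √(2931999.64/10) = 541.479
Cutoffs: 794.818 ± 2.5·541.479 → [-558.9, 2148.5]
Outside: 2397 → excluded.
Retained (n=10): Σ = 6346, mean = 6346/10 = 634.600

634.6 ms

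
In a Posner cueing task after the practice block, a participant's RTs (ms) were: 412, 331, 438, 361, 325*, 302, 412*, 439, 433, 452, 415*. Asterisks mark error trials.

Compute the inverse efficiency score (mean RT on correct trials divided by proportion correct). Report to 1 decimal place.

Correct trials (n=8): 412, 331, 438, 361, 302, 439, 433, 452
Mean correct RT = 3168/8 = 396.0000 ms
Proportion correct = 8/11
IES = 396.0000 / (8/11) = 544.500 ms

544.5 ms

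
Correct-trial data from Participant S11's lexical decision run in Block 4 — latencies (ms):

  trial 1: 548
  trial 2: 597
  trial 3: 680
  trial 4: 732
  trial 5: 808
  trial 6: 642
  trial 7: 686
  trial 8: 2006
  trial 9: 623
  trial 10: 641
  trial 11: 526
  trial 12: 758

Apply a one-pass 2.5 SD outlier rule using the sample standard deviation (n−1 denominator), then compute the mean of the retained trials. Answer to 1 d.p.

n = 12, ΣRT = 9247, M = 770.583
Σ(x−M)² = 1739262.92; s = √(1739262.92/11) = 397.637
Cutoffs: 770.583 ± 2.5·397.637 → [-223.5, 1764.7]
Outside: 2006 → excluded.
Retained (n=11): Σ = 7241, mean = 7241/11 = 658.273

658.3 ms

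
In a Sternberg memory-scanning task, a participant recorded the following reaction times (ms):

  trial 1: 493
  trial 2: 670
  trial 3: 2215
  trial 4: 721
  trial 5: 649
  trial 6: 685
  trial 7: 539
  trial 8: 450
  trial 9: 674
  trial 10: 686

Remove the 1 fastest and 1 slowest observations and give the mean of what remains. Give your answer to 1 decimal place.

Sorted: 450, 493, 539, 649, 670, 674, 685, 686, 721, 2215
Drop lowest 1 (450) and highest 1 (2215)
Remaining (n=8): Σ = 5117, mean = 5117/8 = 639.625

639.6 ms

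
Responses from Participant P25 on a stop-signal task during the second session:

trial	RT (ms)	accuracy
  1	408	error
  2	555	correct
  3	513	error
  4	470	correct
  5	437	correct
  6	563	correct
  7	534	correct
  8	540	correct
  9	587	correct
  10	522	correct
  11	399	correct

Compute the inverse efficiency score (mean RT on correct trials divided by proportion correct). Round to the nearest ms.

Correct trials (n=9): 555, 470, 437, 563, 534, 540, 587, 522, 399
Mean correct RT = 4607/9 = 511.8889 ms
Proportion correct = 9/11
IES = 511.8889 / (9/11) = 625.642 ms

626 ms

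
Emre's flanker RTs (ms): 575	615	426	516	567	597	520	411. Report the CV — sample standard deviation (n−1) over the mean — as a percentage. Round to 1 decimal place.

14.4%

n = 8, Σ = 4227, M = 528.3750
Σ(x−M)² = 40359.875; s = √(40359.875/7) = 75.9322
CV = 75.9322 / 528.3750 = 0.14371 = 14.371%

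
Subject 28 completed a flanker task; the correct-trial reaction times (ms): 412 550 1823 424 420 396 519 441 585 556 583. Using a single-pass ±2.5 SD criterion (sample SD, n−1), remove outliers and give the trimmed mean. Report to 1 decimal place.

n = 11, ΣRT = 6709, M = 609.909
Σ(x−M)² = 1671776.91; s = √(1671776.91/10) = 408.874
Cutoffs: 609.909 ± 2.5·408.874 → [-412.3, 1632.1]
Outside: 1823 → excluded.
Retained (n=10): Σ = 4886, mean = 4886/10 = 488.600

488.6 ms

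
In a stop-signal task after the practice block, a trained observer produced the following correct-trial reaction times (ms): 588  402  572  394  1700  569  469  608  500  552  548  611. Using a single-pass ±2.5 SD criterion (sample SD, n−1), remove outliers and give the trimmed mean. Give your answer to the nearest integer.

n = 12, ΣRT = 7513, M = 626.083
Σ(x−M)² = 1317718.92; s = √(1317718.92/11) = 346.111
Cutoffs: 626.083 ± 2.5·346.111 → [-239.2, 1491.4]
Outside: 1700 → excluded.
Retained (n=11): Σ = 5813, mean = 5813/11 = 528.455

528 ms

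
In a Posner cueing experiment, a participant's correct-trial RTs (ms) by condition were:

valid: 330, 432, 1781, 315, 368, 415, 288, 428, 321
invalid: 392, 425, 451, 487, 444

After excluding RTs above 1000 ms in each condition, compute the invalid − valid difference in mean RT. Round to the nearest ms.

valid: exclude 1781
M(valid) = 2897/8 = 362.125
M(invalid) = 2199/5 = 439.800
Difference = 439.800 − 362.125 = 77.675 ms

78 ms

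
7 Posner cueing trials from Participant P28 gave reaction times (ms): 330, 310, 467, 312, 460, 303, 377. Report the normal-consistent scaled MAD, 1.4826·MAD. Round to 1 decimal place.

Sorted: 303, 310, 312, 330, 377, 460, 467 → median = 330
|x − 330| sorted: 0, 18, 20, 27, 47, 130, 137 → MAD = 27
Robust SD ≈ 1.4826 × 27 = 40.030

40.0 ms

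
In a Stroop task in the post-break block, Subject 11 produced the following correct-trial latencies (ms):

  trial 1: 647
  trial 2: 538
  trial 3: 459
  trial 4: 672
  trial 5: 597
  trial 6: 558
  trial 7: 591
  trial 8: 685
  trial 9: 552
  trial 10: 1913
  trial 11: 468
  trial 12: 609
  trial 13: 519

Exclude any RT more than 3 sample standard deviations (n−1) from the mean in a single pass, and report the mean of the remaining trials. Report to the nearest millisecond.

n = 13, ΣRT = 8808, M = 677.538
Σ(x−M)² = 1712377.23; s = √(1712377.23/12) = 377.754
Cutoffs: 677.538 ± 3·377.754 → [-455.7, 1810.8]
Outside: 1913 → excluded.
Retained (n=12): Σ = 6895, mean = 6895/12 = 574.583

575 ms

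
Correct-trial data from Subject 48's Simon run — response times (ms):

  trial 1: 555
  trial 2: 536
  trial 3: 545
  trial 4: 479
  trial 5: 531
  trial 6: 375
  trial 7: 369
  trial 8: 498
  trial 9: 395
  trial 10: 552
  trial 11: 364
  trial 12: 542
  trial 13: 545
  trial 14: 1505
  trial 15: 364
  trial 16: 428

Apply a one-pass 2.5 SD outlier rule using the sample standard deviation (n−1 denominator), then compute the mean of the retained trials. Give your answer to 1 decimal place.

n = 16, ΣRT = 8583, M = 536.438
Σ(x−M)² = 1089013.94; s = √(1089013.94/15) = 269.446
Cutoffs: 536.438 ± 2.5·269.446 → [-137.2, 1210.1]
Outside: 1505 → excluded.
Retained (n=15): Σ = 7078, mean = 7078/15 = 471.867

471.9 ms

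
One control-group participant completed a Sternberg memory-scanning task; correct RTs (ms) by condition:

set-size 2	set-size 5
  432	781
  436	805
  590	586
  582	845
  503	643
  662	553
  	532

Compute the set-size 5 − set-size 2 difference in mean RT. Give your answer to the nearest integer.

M(set-size 2) = 3205/6 = 534.167
M(set-size 5) = 4745/7 = 677.857
Difference = 677.857 − 534.167 = 143.690 ms

144 ms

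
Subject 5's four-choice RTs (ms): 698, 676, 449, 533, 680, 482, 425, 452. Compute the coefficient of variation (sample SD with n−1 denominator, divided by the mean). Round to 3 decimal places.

n = 8, Σ = 4395, M = 549.3750
Σ(x−M)² = 95019.875; s = √(95019.875/7) = 116.5087
CV = 116.5087 / 549.3750 = 0.21207

0.212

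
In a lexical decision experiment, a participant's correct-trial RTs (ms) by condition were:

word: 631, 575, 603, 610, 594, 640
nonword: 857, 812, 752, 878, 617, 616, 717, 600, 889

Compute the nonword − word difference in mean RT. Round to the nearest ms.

M(word) = 3653/6 = 608.833
M(nonword) = 6738/9 = 748.667
Difference = 748.667 − 608.833 = 139.833 ms

140 ms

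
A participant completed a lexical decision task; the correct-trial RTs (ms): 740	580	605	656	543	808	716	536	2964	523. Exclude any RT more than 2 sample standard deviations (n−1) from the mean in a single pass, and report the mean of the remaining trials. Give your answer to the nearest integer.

n = 10, ΣRT = 8671, M = 867.100
Σ(x−M)² = 4968226.90; s = √(4968226.90/9) = 742.984
Cutoffs: 867.100 ± 2·742.984 → [-618.9, 2353.1]
Outside: 2964 → excluded.
Retained (n=9): Σ = 5707, mean = 5707/9 = 634.111

634 ms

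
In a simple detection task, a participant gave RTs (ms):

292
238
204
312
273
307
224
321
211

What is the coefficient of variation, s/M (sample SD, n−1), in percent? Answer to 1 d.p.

n = 9, Σ = 2382, M = 264.6667
Σ(x−M)² = 16948.000; s = √(16948.000/8) = 46.0272
CV = 46.0272 / 264.6667 = 0.17391 = 17.391%

17.4%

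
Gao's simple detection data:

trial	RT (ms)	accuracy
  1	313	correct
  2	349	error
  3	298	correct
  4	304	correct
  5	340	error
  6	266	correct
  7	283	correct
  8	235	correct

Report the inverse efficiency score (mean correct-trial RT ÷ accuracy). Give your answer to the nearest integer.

Correct trials (n=6): 313, 298, 304, 266, 283, 235
Mean correct RT = 1699/6 = 283.1667 ms
Proportion correct = 6/8
IES = 283.1667 / (6/8) = 377.556 ms

378 ms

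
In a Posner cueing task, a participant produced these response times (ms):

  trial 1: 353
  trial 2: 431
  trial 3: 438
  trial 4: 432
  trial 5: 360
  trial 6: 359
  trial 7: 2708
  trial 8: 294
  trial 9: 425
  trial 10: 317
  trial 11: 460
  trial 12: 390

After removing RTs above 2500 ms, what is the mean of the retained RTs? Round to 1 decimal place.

Excluded: 2708
Retained (n=11): Σ = 4259
Mean = 4259/11 = 387.1818

387.2 ms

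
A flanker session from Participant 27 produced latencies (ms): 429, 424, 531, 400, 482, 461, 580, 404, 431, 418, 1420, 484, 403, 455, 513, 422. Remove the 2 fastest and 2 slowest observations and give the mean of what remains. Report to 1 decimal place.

Sorted: 400, 403, 404, 418, 422, 424, 429, 431, 455, 461, 482, 484, 513, 531, 580, 1420
Drop lowest 2 (400, 403) and highest 2 (580, 1420)
Remaining (n=12): Σ = 5454, mean = 5454/12 = 454.500

454.5 ms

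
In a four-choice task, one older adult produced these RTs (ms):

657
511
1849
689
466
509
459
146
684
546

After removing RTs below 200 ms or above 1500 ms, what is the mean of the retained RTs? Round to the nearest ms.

Excluded: 146, 1849
Retained (n=8): Σ = 4521
Mean = 4521/8 = 565.1250

565 ms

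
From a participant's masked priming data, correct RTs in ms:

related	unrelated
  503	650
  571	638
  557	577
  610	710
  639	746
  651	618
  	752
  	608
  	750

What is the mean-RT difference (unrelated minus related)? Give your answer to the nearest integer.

84 ms

M(related) = 3531/6 = 588.500
M(unrelated) = 6049/9 = 672.111
Difference = 672.111 − 588.500 = 83.611 ms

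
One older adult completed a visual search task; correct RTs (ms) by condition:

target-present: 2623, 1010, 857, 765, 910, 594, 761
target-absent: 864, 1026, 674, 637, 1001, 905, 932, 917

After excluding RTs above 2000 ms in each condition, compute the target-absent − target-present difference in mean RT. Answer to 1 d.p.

53.3 ms

target-present: exclude 2623
M(target-present) = 4897/6 = 816.167
M(target-absent) = 6956/8 = 869.500
Difference = 869.500 − 816.167 = 53.333 ms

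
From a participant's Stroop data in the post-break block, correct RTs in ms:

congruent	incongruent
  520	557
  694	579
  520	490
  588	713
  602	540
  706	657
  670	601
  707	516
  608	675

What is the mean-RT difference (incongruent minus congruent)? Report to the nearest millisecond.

-32 ms

M(congruent) = 5615/9 = 623.889
M(incongruent) = 5328/9 = 592.000
Difference = 592.000 − 623.889 = -31.889 ms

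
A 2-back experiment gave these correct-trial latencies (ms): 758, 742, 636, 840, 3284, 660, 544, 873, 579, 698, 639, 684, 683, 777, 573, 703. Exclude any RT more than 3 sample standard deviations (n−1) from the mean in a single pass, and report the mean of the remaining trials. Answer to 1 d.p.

n = 16, ΣRT = 13673, M = 854.562
Σ(x−M)² = 6420489.94; s = √(6420489.94/15) = 654.242
Cutoffs: 854.562 ± 3·654.242 → [-1108.2, 2817.3]
Outside: 3284 → excluded.
Retained (n=15): Σ = 10389, mean = 10389/15 = 692.600

692.6 ms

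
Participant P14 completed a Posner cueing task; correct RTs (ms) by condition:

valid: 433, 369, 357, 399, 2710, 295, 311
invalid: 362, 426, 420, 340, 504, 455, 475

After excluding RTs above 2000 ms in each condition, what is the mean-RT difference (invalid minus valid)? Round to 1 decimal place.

valid: exclude 2710
M(valid) = 2164/6 = 360.667
M(invalid) = 2982/7 = 426.000
Difference = 426.000 − 360.667 = 65.333 ms

65.3 ms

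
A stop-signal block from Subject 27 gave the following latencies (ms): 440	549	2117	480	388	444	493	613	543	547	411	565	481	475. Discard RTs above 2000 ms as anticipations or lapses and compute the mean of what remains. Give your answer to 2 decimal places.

Excluded: 2117
Retained (n=13): Σ = 6429
Mean = 6429/13 = 494.5385

494.54 ms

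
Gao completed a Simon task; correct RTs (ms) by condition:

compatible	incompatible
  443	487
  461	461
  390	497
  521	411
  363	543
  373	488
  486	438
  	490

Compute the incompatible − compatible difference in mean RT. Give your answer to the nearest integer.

M(compatible) = 3037/7 = 433.857
M(incompatible) = 3815/8 = 476.875
Difference = 476.875 − 433.857 = 43.018 ms

43 ms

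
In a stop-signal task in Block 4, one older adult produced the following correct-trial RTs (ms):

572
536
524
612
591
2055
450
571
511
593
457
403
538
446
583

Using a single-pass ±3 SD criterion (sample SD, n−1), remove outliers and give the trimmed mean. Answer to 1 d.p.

n = 15, ΣRT = 9442, M = 629.467
Σ(x−M)² = 2233299.73; s = √(2233299.73/14) = 399.401
Cutoffs: 629.467 ± 3·399.401 → [-568.7, 1827.7]
Outside: 2055 → excluded.
Retained (n=14): Σ = 7387, mean = 7387/14 = 527.643

527.6 ms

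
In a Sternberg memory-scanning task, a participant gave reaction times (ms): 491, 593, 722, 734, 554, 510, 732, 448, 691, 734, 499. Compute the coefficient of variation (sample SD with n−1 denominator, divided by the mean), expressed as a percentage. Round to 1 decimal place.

n = 11, Σ = 6708, M = 609.8182
Σ(x−M)² = 130891.636; s = √(130891.636/10) = 114.4079
CV = 114.4079 / 609.8182 = 0.18761 = 18.761%

18.8%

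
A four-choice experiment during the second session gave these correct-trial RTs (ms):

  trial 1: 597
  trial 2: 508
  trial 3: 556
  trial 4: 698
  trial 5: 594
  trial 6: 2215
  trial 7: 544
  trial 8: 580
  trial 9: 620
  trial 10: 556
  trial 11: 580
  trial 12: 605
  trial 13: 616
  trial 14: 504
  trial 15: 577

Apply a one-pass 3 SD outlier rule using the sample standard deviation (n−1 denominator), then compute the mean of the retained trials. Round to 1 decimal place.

581.1 ms

n = 15, ΣRT = 10350, M = 690.000
Σ(x−M)² = 2523072.00; s = √(2523072.00/14) = 424.523
Cutoffs: 690.000 ± 3·424.523 → [-583.6, 1963.6]
Outside: 2215 → excluded.
Retained (n=14): Σ = 8135, mean = 8135/14 = 581.071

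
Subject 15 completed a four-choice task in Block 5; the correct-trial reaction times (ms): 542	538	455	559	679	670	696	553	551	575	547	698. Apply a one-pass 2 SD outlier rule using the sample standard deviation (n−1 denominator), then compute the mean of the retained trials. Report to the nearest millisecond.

589 ms

n = 12, ΣRT = 7063, M = 588.583
Σ(x−M)² = 66354.92; s = √(66354.92/11) = 77.668
Cutoffs: 588.583 ± 2·77.668 → [433.2, 743.9]
No RTs fall outside the cutoffs; all 12 retained. Mean = 7063/12 = 588.583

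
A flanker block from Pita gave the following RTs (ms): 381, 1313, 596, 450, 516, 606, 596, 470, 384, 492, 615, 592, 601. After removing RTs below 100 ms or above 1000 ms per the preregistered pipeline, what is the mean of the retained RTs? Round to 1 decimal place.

Excluded: 1313
Retained (n=12): Σ = 6299
Mean = 6299/12 = 524.9167

524.9 ms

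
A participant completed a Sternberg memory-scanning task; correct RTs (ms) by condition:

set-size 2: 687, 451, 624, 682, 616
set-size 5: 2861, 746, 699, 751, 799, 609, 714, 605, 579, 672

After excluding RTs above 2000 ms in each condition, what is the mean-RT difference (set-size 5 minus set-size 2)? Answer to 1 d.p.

74.0 ms

set-size 5: exclude 2861
M(set-size 2) = 3060/5 = 612.000
M(set-size 5) = 6174/9 = 686.000
Difference = 686.000 − 612.000 = 74.000 ms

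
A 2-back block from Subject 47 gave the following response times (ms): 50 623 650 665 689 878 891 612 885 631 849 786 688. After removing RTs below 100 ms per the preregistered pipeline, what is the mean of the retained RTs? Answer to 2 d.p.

737.25 ms

Excluded: 50
Retained (n=12): Σ = 8847
Mean = 8847/12 = 737.2500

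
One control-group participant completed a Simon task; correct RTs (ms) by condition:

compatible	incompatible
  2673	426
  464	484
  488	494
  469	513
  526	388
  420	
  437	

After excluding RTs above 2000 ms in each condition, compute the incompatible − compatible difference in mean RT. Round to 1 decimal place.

compatible: exclude 2673
M(compatible) = 2804/6 = 467.333
M(incompatible) = 2305/5 = 461.000
Difference = 461.000 − 467.333 = -6.333 ms

-6.3 ms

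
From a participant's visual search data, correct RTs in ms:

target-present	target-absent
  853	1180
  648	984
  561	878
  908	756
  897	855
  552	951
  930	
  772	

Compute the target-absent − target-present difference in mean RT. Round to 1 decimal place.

M(target-present) = 6121/8 = 765.125
M(target-absent) = 5604/6 = 934.000
Difference = 934.000 − 765.125 = 168.875 ms

168.9 ms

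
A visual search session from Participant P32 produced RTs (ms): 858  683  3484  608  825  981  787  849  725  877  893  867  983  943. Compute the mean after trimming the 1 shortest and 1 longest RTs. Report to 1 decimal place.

855.9 ms

Sorted: 608, 683, 725, 787, 825, 849, 858, 867, 877, 893, 943, 981, 983, 3484
Drop lowest 1 (608) and highest 1 (3484)
Remaining (n=12): Σ = 10271, mean = 10271/12 = 855.917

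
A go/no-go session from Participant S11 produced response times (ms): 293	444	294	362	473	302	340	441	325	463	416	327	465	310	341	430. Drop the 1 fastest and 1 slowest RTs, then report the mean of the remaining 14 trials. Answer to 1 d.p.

375.7 ms

Sorted: 293, 294, 302, 310, 325, 327, 340, 341, 362, 416, 430, 441, 444, 463, 465, 473
Drop lowest 1 (293) and highest 1 (473)
Remaining (n=14): Σ = 5260, mean = 5260/14 = 375.714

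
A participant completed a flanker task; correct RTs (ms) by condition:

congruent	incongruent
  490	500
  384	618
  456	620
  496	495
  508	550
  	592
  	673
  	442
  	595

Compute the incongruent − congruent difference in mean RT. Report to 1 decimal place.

98.2 ms

M(congruent) = 2334/5 = 466.800
M(incongruent) = 5085/9 = 565.000
Difference = 565.000 − 466.800 = 98.200 ms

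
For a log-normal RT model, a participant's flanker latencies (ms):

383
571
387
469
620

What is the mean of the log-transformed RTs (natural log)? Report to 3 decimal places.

ln(RT): 5.9480, 6.3474, 5.9584, 6.1506, 6.4297
Σ ln(RT) = 30.8342
Mean = 30.8342/5 = 6.16683

6.167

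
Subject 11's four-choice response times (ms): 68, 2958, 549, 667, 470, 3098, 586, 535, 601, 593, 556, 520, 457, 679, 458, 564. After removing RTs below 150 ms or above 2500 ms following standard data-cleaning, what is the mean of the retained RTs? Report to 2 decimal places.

Excluded: 68, 2958, 3098
Retained (n=13): Σ = 7235
Mean = 7235/13 = 556.5385

556.54 ms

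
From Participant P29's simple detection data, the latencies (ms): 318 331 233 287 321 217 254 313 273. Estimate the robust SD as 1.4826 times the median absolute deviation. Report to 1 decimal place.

48.9 ms

Sorted: 217, 233, 254, 273, 287, 313, 318, 321, 331 → median = 287
|x − 287| sorted: 0, 14, 26, 31, 33, 34, 44, 54, 70 → MAD = 33
Robust SD ≈ 1.4826 × 33 = 48.926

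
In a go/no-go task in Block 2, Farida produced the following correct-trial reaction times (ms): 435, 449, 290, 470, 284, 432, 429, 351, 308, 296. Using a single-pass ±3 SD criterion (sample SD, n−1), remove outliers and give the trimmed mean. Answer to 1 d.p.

n = 10, ΣRT = 3744, M = 374.400
Σ(x−M)² = 51074.40; s = √(51074.40/9) = 75.332
Cutoffs: 374.400 ± 3·75.332 → [148.4, 600.4]
No RTs fall outside the cutoffs; all 10 retained. Mean = 3744/10 = 374.400

374.4 ms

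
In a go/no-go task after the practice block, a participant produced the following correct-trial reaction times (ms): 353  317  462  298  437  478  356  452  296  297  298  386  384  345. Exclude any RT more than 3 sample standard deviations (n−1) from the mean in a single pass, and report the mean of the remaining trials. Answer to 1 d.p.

n = 14, ΣRT = 5159, M = 368.500
Σ(x−M)² = 56853.50; s = √(56853.50/13) = 66.131
Cutoffs: 368.500 ± 3·66.131 → [170.1, 566.9]
No RTs fall outside the cutoffs; all 14 retained. Mean = 5159/14 = 368.500

368.5 ms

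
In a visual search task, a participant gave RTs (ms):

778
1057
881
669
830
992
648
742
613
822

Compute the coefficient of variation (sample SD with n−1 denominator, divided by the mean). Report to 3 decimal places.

n = 10, Σ = 8032, M = 803.2000
Σ(x−M)² = 189837.600; s = √(189837.600/9) = 145.2345
CV = 145.2345 / 803.2000 = 0.18082

0.181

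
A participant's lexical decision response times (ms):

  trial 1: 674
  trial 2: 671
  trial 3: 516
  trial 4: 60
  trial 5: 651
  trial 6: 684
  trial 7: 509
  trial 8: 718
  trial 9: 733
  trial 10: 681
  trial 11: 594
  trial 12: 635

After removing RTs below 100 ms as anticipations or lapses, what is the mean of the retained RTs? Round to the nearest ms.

642 ms

Excluded: 60
Retained (n=11): Σ = 7066
Mean = 7066/11 = 642.3636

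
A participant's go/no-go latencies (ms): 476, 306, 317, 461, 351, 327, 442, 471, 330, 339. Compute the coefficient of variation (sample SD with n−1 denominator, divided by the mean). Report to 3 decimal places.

n = 10, Σ = 3820, M = 382.0000
Σ(x−M)² = 45138.000; s = √(45138.000/9) = 70.8190
CV = 70.8190 / 382.0000 = 0.18539

0.185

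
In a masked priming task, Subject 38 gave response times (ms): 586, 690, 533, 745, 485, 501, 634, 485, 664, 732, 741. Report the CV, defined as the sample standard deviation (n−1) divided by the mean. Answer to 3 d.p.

n = 11, Σ = 6796, M = 617.8182
Σ(x−M)² = 109125.636; s = √(109125.636/10) = 104.4632
CV = 104.4632 / 617.8182 = 0.16908

0.169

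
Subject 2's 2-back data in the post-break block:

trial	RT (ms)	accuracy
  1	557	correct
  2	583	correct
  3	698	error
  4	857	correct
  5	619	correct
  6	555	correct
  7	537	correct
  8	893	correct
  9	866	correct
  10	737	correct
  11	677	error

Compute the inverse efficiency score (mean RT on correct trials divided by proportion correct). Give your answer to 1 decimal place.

Correct trials (n=9): 557, 583, 857, 619, 555, 537, 893, 866, 737
Mean correct RT = 6204/9 = 689.3333 ms
Proportion correct = 9/11
IES = 689.3333 / (9/11) = 842.519 ms

842.5 ms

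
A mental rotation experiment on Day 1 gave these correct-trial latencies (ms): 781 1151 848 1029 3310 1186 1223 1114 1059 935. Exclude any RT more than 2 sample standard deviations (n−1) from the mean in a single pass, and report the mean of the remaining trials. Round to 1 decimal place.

1036.2 ms

n = 10, ΣRT = 12636, M = 1263.600
Σ(x−M)² = 4840984.40; s = √(4840984.40/9) = 733.408
Cutoffs: 1263.600 ± 2·733.408 → [-203.2, 2730.4]
Outside: 3310 → excluded.
Retained (n=9): Σ = 9326, mean = 9326/9 = 1036.222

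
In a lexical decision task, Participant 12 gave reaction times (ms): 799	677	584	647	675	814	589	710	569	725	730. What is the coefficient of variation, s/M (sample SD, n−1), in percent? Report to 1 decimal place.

n = 11, Σ = 7519, M = 683.5455
Σ(x−M)² = 68344.727; s = √(68344.727/10) = 82.6709
CV = 82.6709 / 683.5455 = 0.12094 = 12.094%

12.1%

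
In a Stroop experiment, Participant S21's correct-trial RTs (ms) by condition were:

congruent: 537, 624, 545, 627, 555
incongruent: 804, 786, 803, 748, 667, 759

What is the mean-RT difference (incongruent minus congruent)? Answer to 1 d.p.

M(congruent) = 2888/5 = 577.600
M(incongruent) = 4567/6 = 761.167
Difference = 761.167 − 577.600 = 183.567 ms

183.6 ms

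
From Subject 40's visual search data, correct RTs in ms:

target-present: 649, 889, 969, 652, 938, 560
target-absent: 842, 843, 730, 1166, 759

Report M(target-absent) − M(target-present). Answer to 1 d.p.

M(target-present) = 4657/6 = 776.167
M(target-absent) = 4340/5 = 868.000
Difference = 868.000 − 776.167 = 91.833 ms

91.8 ms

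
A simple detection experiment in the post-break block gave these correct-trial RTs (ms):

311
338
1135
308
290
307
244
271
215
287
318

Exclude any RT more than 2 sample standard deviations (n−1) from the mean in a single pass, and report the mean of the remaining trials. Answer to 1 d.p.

n = 11, ΣRT = 4024, M = 365.818
Σ(x−M)² = 663045.64; s = √(663045.64/10) = 257.497
Cutoffs: 365.818 ± 2·257.497 → [-149.2, 880.8]
Outside: 1135 → excluded.
Retained (n=10): Σ = 2889, mean = 2889/10 = 288.900

288.9 ms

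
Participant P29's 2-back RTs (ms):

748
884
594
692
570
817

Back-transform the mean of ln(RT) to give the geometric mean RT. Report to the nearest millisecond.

709 ms

ln(RT): 6.6174, 6.7845, 6.3869, 6.5396, 6.3456, 6.7056
Mean ln(RT) = 39.3796/6 = 6.56327
Geometric mean = exp(6.56327) = 708.58 ms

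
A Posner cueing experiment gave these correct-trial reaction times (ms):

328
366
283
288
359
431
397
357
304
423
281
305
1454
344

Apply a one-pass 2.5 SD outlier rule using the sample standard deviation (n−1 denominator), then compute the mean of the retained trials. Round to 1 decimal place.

343.5 ms

n = 14, ΣRT = 5920, M = 422.857
Σ(x−M)² = 1176741.71; s = √(1176741.71/13) = 300.863
Cutoffs: 422.857 ± 2.5·300.863 → [-329.3, 1175.0]
Outside: 1454 → excluded.
Retained (n=13): Σ = 4466, mean = 4466/13 = 343.538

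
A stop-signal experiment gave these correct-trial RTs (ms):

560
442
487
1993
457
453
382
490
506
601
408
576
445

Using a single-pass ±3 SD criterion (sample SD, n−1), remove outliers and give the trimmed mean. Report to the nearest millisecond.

n = 13, ΣRT = 7800, M = 600.000
Σ(x−M)² = 2151766.00; s = √(2151766.00/12) = 423.455
Cutoffs: 600.000 ± 3·423.455 → [-670.4, 1870.4]
Outside: 1993 → excluded.
Retained (n=12): Σ = 5807, mean = 5807/12 = 483.917

484 ms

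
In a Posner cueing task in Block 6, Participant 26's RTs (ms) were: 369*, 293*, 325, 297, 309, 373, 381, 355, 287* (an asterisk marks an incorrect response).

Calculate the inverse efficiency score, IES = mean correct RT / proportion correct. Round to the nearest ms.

510 ms

Correct trials (n=6): 325, 297, 309, 373, 381, 355
Mean correct RT = 2040/6 = 340.0000 ms
Proportion correct = 6/9
IES = 340.0000 / (6/9) = 510.000 ms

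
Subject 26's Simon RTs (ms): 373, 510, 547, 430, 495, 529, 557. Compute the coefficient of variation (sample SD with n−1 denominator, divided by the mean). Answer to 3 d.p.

0.136

n = 7, Σ = 3441, M = 491.5714
Σ(x−M)² = 26955.714; s = √(26955.714/6) = 67.0270
CV = 67.0270 / 491.5714 = 0.13635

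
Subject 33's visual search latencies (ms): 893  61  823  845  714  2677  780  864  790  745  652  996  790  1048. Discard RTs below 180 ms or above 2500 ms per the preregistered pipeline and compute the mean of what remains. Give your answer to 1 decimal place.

Excluded: 61, 2677
Retained (n=12): Σ = 9940
Mean = 9940/12 = 828.3333

828.3 ms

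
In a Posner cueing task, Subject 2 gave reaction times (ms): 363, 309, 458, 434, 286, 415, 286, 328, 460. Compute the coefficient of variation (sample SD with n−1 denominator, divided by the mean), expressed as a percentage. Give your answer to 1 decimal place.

19.4%

n = 9, Σ = 3339, M = 371.0000
Σ(x−M)² = 41602.000; s = √(41602.000/8) = 72.1128
CV = 72.1128 / 371.0000 = 0.19437 = 19.437%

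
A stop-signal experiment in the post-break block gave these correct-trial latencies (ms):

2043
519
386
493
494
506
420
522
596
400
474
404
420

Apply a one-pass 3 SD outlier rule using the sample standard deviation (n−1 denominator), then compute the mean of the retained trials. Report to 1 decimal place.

469.5 ms

n = 13, ΣRT = 7677, M = 590.538
Σ(x−M)² = 2330155.23; s = √(2330155.23/12) = 440.658
Cutoffs: 590.538 ± 3·440.658 → [-731.4, 1912.5]
Outside: 2043 → excluded.
Retained (n=12): Σ = 5634, mean = 5634/12 = 469.500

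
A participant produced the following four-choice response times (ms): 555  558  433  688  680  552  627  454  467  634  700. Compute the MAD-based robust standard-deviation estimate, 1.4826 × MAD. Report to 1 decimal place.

Sorted: 433, 454, 467, 552, 555, 558, 627, 634, 680, 688, 700 → median = 558
|x − 558| sorted: 0, 3, 6, 69, 76, 91, 104, 122, 125, 130, 142 → MAD = 91
Robust SD ≈ 1.4826 × 91 = 134.917

134.9 ms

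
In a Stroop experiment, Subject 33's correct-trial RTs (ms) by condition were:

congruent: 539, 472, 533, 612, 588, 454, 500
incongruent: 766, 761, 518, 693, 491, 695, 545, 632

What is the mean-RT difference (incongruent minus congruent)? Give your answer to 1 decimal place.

109.3 ms

M(congruent) = 3698/7 = 528.286
M(incongruent) = 5101/8 = 637.625
Difference = 637.625 − 528.286 = 109.339 ms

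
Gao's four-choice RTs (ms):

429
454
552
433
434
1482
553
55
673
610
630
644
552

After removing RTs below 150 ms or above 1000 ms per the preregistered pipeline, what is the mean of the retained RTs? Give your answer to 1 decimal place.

542.2 ms

Excluded: 55, 1482
Retained (n=11): Σ = 5964
Mean = 5964/11 = 542.1818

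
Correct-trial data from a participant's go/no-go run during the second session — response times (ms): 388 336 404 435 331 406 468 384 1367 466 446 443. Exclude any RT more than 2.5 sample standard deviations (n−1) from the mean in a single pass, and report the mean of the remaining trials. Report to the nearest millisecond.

n = 12, ΣRT = 5874, M = 489.500
Σ(x−M)² = 862445.00; s = √(862445.00/11) = 280.007
Cutoffs: 489.500 ± 2.5·280.007 → [-210.5, 1189.5]
Outside: 1367 → excluded.
Retained (n=11): Σ = 4507, mean = 4507/11 = 409.727

410 ms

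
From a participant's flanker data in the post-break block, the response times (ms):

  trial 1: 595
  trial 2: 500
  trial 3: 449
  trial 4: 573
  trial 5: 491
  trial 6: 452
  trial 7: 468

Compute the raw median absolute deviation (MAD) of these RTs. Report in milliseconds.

Sorted: 449, 452, 468, 491, 500, 573, 595 → median = 491
|x − 491|: 104, 9, 42, 82, 0, 39, 23
Sorted deviations: 0, 9, 23, 39, 42, 82, 104 → MAD = 39

39 ms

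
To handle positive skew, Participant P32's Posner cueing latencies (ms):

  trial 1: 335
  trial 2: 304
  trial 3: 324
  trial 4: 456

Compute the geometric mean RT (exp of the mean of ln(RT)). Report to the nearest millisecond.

ln(RT): 5.8141, 5.7170, 5.7807, 6.1225
Mean ln(RT) = 23.4344/4 = 5.85860
Geometric mean = exp(5.85860) = 350.23 ms

350 ms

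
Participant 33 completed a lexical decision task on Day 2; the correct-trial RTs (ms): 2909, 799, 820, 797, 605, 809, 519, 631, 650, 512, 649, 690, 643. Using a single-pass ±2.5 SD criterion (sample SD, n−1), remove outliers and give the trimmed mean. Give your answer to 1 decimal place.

677.0 ms

n = 13, ΣRT = 11033, M = 848.692
Σ(x−M)² = 4728090.77; s = √(4728090.77/12) = 627.700
Cutoffs: 848.692 ± 2.5·627.700 → [-720.6, 2417.9]
Outside: 2909 → excluded.
Retained (n=12): Σ = 8124, mean = 8124/12 = 677.000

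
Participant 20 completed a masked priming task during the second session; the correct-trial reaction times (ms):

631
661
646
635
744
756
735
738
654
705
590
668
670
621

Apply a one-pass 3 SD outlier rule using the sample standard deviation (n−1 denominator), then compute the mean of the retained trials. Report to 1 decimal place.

n = 14, ΣRT = 9454, M = 675.286
Σ(x−M)² = 35018.86; s = √(35018.86/13) = 51.901
Cutoffs: 675.286 ± 3·51.901 → [519.6, 831.0]
No RTs fall outside the cutoffs; all 14 retained. Mean = 9454/14 = 675.286

675.3 ms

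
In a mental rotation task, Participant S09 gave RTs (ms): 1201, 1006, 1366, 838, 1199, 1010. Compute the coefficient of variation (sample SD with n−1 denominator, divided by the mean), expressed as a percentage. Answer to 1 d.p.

n = 6, Σ = 6620, M = 1103.3333
Σ(x−M)² = 176271.333; s = √(176271.333/5) = 187.7612
CV = 187.7612 / 1103.3333 = 0.17018 = 17.018%

17.0%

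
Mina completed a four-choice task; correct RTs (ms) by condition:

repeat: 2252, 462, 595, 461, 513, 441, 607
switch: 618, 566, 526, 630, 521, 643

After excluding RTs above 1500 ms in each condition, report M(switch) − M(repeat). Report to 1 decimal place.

70.8 ms

repeat: exclude 2252
M(repeat) = 3079/6 = 513.167
M(switch) = 3504/6 = 584.000
Difference = 584.000 − 513.167 = 70.833 ms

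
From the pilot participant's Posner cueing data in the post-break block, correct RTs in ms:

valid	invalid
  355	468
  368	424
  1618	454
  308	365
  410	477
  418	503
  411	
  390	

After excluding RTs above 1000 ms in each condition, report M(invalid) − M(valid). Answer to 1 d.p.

68.5 ms

valid: exclude 1618
M(valid) = 2660/7 = 380.000
M(invalid) = 2691/6 = 448.500
Difference = 448.500 − 380.000 = 68.500 ms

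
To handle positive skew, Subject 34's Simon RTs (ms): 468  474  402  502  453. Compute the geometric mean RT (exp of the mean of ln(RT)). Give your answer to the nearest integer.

459 ms

ln(RT): 6.1485, 6.1612, 5.9965, 6.2186, 6.1159
Mean ln(RT) = 30.6406/5 = 6.12812
Geometric mean = exp(6.12812) = 458.58 ms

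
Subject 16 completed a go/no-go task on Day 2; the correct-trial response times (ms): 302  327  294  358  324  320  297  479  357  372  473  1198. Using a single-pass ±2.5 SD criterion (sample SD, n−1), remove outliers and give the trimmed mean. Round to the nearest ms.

355 ms

n = 12, ΣRT = 5101, M = 425.083
Σ(x−M)² = 694174.92; s = √(694174.92/11) = 251.211
Cutoffs: 425.083 ± 2.5·251.211 → [-202.9, 1053.1]
Outside: 1198 → excluded.
Retained (n=11): Σ = 3903, mean = 3903/11 = 354.818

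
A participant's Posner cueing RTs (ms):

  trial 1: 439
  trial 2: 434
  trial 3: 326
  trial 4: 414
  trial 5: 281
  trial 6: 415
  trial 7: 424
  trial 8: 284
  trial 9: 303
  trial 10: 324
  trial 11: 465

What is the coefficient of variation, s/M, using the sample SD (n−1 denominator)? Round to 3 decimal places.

0.186

n = 11, Σ = 4109, M = 373.5455
Σ(x−M)² = 48478.727; s = √(48478.727/10) = 69.6267
CV = 69.6267 / 373.5455 = 0.18639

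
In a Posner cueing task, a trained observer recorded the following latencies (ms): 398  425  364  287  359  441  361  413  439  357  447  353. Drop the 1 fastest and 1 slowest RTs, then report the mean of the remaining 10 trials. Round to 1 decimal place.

Sorted: 287, 353, 357, 359, 361, 364, 398, 413, 425, 439, 441, 447
Drop lowest 1 (287) and highest 1 (447)
Remaining (n=10): Σ = 3910, mean = 3910/10 = 391.000

391.0 ms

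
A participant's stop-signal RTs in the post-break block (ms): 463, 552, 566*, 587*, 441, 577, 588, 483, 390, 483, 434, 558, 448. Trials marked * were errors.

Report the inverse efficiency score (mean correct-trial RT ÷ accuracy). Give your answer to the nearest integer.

582 ms

Correct trials (n=11): 463, 552, 441, 577, 588, 483, 390, 483, 434, 558, 448
Mean correct RT = 5417/11 = 492.4545 ms
Proportion correct = 11/13
IES = 492.4545 / (11/13) = 581.992 ms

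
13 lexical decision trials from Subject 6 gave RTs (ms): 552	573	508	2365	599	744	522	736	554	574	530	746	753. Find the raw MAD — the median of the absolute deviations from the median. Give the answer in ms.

Sorted: 508, 522, 530, 552, 554, 573, 574, 599, 736, 744, 746, 753, 2365 → median = 574
|x − 574|: 22, 1, 66, 1791, 25, 170, 52, 162, 20, 0, 44, 172, 179
Sorted deviations: 0, 1, 20, 22, 25, 44, 52, 66, 162, 170, 172, 179, 1791 → MAD = 52

52 ms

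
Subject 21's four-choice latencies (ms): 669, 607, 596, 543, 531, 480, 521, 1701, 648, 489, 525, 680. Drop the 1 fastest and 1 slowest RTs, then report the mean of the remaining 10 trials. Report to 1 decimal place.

Sorted: 480, 489, 521, 525, 531, 543, 596, 607, 648, 669, 680, 1701
Drop lowest 1 (480) and highest 1 (1701)
Remaining (n=10): Σ = 5809, mean = 5809/10 = 580.900

580.9 ms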